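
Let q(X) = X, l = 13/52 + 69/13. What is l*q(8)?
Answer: 578/13 ≈ 44.462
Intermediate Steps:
l = 289/52 (l = 13*(1/52) + 69*(1/13) = ¼ + 69/13 = 289/52 ≈ 5.5577)
l*q(8) = (289/52)*8 = 578/13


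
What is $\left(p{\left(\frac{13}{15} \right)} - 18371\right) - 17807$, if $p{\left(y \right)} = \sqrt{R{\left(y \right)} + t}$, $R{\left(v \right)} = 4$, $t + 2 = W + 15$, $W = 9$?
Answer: $-36178 + \sqrt{26} \approx -36173.0$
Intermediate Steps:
$t = 22$ ($t = -2 + \left(9 + 15\right) = -2 + 24 = 22$)
$p{\left(y \right)} = \sqrt{26}$ ($p{\left(y \right)} = \sqrt{4 + 22} = \sqrt{26}$)
$\left(p{\left(\frac{13}{15} \right)} - 18371\right) - 17807 = \left(\sqrt{26} - 18371\right) - 17807 = \left(-18371 + \sqrt{26}\right) - 17807 = -36178 + \sqrt{26}$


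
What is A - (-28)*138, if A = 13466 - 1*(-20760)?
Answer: 38090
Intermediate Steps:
A = 34226 (A = 13466 + 20760 = 34226)
A - (-28)*138 = 34226 - (-28)*138 = 34226 - 1*(-3864) = 34226 + 3864 = 38090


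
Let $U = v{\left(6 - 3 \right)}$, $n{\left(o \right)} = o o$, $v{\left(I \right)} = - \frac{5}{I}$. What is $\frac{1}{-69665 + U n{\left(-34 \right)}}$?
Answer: $- \frac{3}{214775} \approx -1.3968 \cdot 10^{-5}$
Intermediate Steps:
$n{\left(o \right)} = o^{2}$
$U = - \frac{5}{3}$ ($U = - \frac{5}{6 - 3} = - \frac{5}{3} \approx -1.6667$)
$\frac{1}{-69665 + U n{\left(-34 \right)}} = \frac{1}{-69665 - \frac{5 \left(-34\right)^{2}}{3}} = \frac{1}{-69665 - \frac{5780}{3}} = \frac{1}{- \frac{214775}{3}} = - \frac{3}{214775}$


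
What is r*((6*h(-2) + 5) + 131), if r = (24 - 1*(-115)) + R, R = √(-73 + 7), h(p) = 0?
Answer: 18904 + 136*I*√66 ≈ 18904.0 + 1104.9*I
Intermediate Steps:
R = I*√66 (R = √(-66) = I*√66 ≈ 8.124*I)
r = 139 + I*√66 (r = (24 - 1*(-115)) + I*√66 = (24 + 115) + I*√66 = 139 + I*√66 ≈ 139.0 + 8.124*I)
r*((6*h(-2) + 5) + 131) = (139 + I*√66)*((6*0 + 5) + 131) = (139 + I*√66)*((0 + 5) + 131) = (139 + I*√66)*(5 + 131) = (139 + I*√66)*136 = 18904 + 136*I*√66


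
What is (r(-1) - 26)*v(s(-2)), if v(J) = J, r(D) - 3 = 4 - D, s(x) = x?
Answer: 36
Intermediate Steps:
r(D) = 7 - D (r(D) = 3 + (4 - D) = 7 - D)
(r(-1) - 26)*v(s(-2)) = ((7 - 1*(-1)) - 26)*(-2) = ((7 + 1) - 26)*(-2) = (8 - 26)*(-2) = -18*(-2) = 36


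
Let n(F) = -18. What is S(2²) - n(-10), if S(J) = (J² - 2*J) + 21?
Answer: 47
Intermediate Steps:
S(J) = 21 + J² - 2*J
S(2²) - n(-10) = (21 + (2²)² - 2*2²) - 1*(-18) = (21 + 4² - 2*4) + 18 = (21 + 16 - 8) + 18 = 29 + 18 = 47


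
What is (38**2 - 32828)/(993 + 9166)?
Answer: -31384/10159 ≈ -3.0893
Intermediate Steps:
(38**2 - 32828)/(993 + 9166) = (1444 - 32828)/10159 = -31384*1/10159 = -31384/10159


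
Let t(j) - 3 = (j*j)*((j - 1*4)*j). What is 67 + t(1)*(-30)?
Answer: 67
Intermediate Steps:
t(j) = 3 + j**3*(-4 + j) (t(j) = 3 + (j*j)*((j - 1*4)*j) = 3 + j**2*((j - 4)*j) = 3 + j**2*((-4 + j)*j) = 3 + j**2*(j*(-4 + j)) = 3 + j**3*(-4 + j))
67 + t(1)*(-30) = 67 + (3 + 1**4 - 4*1**3)*(-30) = 67 + (3 + 1 - 4*1)*(-30) = 67 + (3 + 1 - 4)*(-30) = 67 + 0*(-30) = 67 + 0 = 67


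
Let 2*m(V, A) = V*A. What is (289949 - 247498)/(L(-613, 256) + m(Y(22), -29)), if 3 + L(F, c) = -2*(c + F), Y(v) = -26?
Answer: 42451/1088 ≈ 39.017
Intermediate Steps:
m(V, A) = A*V/2 (m(V, A) = (V*A)/2 = (A*V)/2 = A*V/2)
L(F, c) = -3 - 2*F - 2*c (L(F, c) = -3 - 2*(c + F) = -3 - 2*(F + c) = -3 + (-2*F - 2*c) = -3 - 2*F - 2*c)
(289949 - 247498)/(L(-613, 256) + m(Y(22), -29)) = (289949 - 247498)/((-3 - 2*(-613) - 2*256) + (½)*(-29)*(-26)) = 42451/((-3 + 1226 - 512) + 377) = 42451/(711 + 377) = 42451/1088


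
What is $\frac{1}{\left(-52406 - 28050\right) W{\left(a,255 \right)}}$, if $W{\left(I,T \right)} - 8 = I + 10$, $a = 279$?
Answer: $- \frac{1}{23895432} \approx -4.1849 \cdot 10^{-8}$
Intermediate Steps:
$W{\left(I,T \right)} = 18 + I$ ($W{\left(I,T \right)} = 8 + \left(I + 10\right) = 8 + \left(10 + I\right) = 18 + I$)
$\frac{1}{\left(-52406 - 28050\right) W{\left(a,255 \right)}} = \frac{1}{\left(-52406 - 28050\right) \left(18 + 279\right)} = \frac{1}{\left(-80456\right) 297} = \left(- \frac{1}{80456}\right) \frac{1}{297} = - \frac{1}{23895432}$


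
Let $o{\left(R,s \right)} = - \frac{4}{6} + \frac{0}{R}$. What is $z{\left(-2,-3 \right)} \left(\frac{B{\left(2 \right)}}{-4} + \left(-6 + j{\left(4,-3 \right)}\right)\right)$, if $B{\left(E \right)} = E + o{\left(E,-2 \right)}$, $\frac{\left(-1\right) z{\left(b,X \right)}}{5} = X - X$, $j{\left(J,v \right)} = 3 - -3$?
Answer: $0$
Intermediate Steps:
$o{\left(R,s \right)} = - \frac{2}{3}$ ($o{\left(R,s \right)} = \left(-4\right) \frac{1}{6} + 0 = - \frac{2}{3} + 0 = - \frac{2}{3}$)
$j{\left(J,v \right)} = 6$ ($j{\left(J,v \right)} = 3 + 3 = 6$)
$z{\left(b,X \right)} = 0$ ($z{\left(b,X \right)} = - 5 \left(X - X\right) = \left(-5\right) 0 = 0$)
$B{\left(E \right)} = - \frac{2}{3} + E$ ($B{\left(E \right)} = E - \frac{2}{3} = - \frac{2}{3} + E$)
$z{\left(-2,-3 \right)} \left(\frac{B{\left(2 \right)}}{-4} + \left(-6 + j{\left(4,-3 \right)}\right)\right) = 0 \left(\frac{- \frac{2}{3} + 2}{-4} + \left(-6 + 6\right)\right) = 0 \left(\frac{4}{3} \left(- \frac{1}{4}\right) + 0\right) = 0 \left(- \frac{1}{3} + 0\right) = 0 \left(- \frac{1}{3}\right) = 0$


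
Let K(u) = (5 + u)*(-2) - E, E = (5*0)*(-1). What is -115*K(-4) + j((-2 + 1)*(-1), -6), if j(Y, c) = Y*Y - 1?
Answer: 230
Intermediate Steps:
j(Y, c) = -1 + Y² (j(Y, c) = Y² - 1 = -1 + Y²)
E = 0 (E = 0*(-1) = 0)
K(u) = -10 - 2*u (K(u) = (5 + u)*(-2) - 1*0 = (-10 - 2*u) + 0 = -10 - 2*u)
-115*K(-4) + j((-2 + 1)*(-1), -6) = -115*(-10 - 2*(-4)) + (-1 + ((-2 + 1)*(-1))²) = -115*(-10 + 8) + (-1 + (-1*(-1))²) = -115*(-2) + (-1 + 1²) = 230 + (-1 + 1) = 230 + 0 = 230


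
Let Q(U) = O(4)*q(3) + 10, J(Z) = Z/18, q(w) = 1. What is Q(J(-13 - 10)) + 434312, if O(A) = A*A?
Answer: 434338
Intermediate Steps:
O(A) = A²
J(Z) = Z/18 (J(Z) = Z*(1/18) = Z/18)
Q(U) = 26 (Q(U) = 4²*1 + 10 = 16*1 + 10 = 16 + 10 = 26)
Q(J(-13 - 10)) + 434312 = 26 + 434312 = 434338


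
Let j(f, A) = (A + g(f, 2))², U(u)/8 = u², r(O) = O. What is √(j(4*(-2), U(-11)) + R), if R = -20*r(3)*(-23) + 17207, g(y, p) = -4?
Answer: √947883 ≈ 973.59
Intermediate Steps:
U(u) = 8*u²
j(f, A) = (-4 + A)² (j(f, A) = (A - 4)² = (-4 + A)²)
R = 18587 (R = -20*3*(-23) + 17207 = -60*(-23) + 17207 = 1380 + 17207 = 18587)
√(j(4*(-2), U(-11)) + R) = √((-4 + 8*(-11)²)² + 18587) = √((-4 + 8*121)² + 18587) = √((-4 + 968)² + 18587) = √(964² + 18587) = √(929296 + 18587) = √947883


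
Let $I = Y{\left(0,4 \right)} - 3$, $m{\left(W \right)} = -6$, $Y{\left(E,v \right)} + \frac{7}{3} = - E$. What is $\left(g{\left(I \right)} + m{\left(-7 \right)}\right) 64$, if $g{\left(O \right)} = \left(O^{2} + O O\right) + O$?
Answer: $\frac{26240}{9} \approx 2915.6$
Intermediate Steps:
$Y{\left(E,v \right)} = - \frac{7}{3} - E$
$I = - \frac{16}{3}$ ($I = \left(- \frac{7}{3} - 0\right) - 3 = \left(- \frac{7}{3} + 0\right) - 3 = - \frac{7}{3} - 3 = - \frac{16}{3} \approx -5.3333$)
$g{\left(O \right)} = O + 2 O^{2}$ ($g{\left(O \right)} = \left(O^{2} + O^{2}\right) + O = 2 O^{2} + O = O + 2 O^{2}$)
$\left(g{\left(I \right)} + m{\left(-7 \right)}\right) 64 = \left(- \frac{16 \left(1 + 2 \left(- \frac{16}{3}\right)\right)}{3} - 6\right) 64 = \left(- \frac{16 \left(1 - \frac{32}{3}\right)}{3} - 6\right) 64 = \left(\left(- \frac{16}{3}\right) \left(- \frac{29}{3}\right) - 6\right) 64 = \left(\frac{464}{9} - 6\right) 64 = \frac{410}{9} \cdot 64 = \frac{26240}{9}$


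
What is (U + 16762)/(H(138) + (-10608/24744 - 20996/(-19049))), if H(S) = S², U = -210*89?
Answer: -18932496316/187014113527 ≈ -0.10124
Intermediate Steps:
U = -18690
(U + 16762)/(H(138) + (-10608/24744 - 20996/(-19049))) = (-18690 + 16762)/(138² + (-10608/24744 - 20996/(-19049))) = -1928/(19044 + (-10608*1/24744 - 20996*(-1/19049))) = -1928/(19044 + (-442/1031 + 20996/19049)) = -1928/(19044 + 13227218/19639519) = -1928/374028227054/19639519 = -1928*19639519/374028227054 = -18932496316/187014113527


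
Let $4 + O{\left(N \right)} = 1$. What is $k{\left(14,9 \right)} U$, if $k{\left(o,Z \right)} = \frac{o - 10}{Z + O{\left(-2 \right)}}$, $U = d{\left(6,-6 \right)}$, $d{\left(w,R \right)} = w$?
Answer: $4$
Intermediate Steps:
$O{\left(N \right)} = -3$ ($O{\left(N \right)} = -4 + 1 = -3$)
$U = 6$
$k{\left(o,Z \right)} = \frac{-10 + o}{-3 + Z}$ ($k{\left(o,Z \right)} = \frac{o - 10}{Z - 3} = \frac{-10 + o}{-3 + Z}$)
$k{\left(14,9 \right)} U = \frac{-10 + 14}{-3 + 9} \cdot 6 = \frac{1}{6} \cdot 4 \cdot 6 = \frac{2}{3} \cdot 6 = 4$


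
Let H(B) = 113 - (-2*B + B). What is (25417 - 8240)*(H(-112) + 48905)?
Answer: 840058362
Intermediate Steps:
H(B) = 113 + B (H(B) = 113 - (-1)*B = 113 + B)
(25417 - 8240)*(H(-112) + 48905) = (25417 - 8240)*((113 - 112) + 48905) = 17177*(1 + 48905) = 17177*48906 = 840058362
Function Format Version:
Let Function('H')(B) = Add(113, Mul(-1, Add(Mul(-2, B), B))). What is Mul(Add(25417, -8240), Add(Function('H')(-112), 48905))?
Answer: 840058362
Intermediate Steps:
Function('H')(B) = Add(113, B) (Function('H')(B) = Add(113, Mul(-1, Mul(-1, B))) = Add(113, B))
Mul(Add(25417, -8240), Add(Function('H')(-112), 48905)) = Mul(Add(25417, -8240), Add(Add(113, -112), 48905)) = Mul(17177, Add(1, 48905)) = Mul(17177, 48906) = 840058362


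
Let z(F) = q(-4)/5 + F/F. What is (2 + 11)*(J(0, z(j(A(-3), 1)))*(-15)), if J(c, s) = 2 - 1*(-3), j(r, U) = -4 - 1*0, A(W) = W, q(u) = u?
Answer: -975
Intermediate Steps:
j(r, U) = -4 (j(r, U) = -4 + 0 = -4)
z(F) = ⅕ (z(F) = -4/5 + F/F = -4*⅕ + 1 = -⅘ + 1 = ⅕)
J(c, s) = 5 (J(c, s) = 2 + 3 = 5)
(2 + 11)*(J(0, z(j(A(-3), 1)))*(-15)) = (2 + 11)*(5*(-15)) = 13*(-75) = -975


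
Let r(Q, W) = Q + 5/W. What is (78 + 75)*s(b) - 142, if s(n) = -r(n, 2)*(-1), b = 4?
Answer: 1705/2 ≈ 852.50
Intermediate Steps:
s(n) = 5/2 + n (s(n) = -(n + 5/2)*(-1) = -(5/2 + n)*(-1) = (-5/2 - n)*(-1) = 5/2 + n)
(78 + 75)*s(b) - 142 = (78 + 75)*(5/2 + 4) - 142 = 153*(13/2) - 142 = 1989/2 - 142 = 1705/2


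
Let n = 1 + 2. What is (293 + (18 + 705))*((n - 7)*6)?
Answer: -24384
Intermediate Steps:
n = 3
(293 + (18 + 705))*((n - 7)*6) = (293 + (18 + 705))*((3 - 7)*6) = (293 + 723)*(-4*6) = 1016*(-24) = -24384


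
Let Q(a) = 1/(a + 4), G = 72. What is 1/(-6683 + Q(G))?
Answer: -76/507907 ≈ -0.00014963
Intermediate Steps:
Q(a) = 1/(4 + a)
1/(-6683 + Q(G)) = 1/(-6683 + 1/(4 + 72)) = 1/(-6683 + 1/76) = 1/(-507907/76) = -76/507907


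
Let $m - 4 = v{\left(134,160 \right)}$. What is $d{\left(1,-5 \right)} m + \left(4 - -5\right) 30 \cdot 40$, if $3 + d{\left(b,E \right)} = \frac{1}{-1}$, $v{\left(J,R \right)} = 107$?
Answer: $10356$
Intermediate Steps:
$m = 111$ ($m = 4 + 107 = 111$)
$d{\left(b,E \right)} = -4$ ($d{\left(b,E \right)} = -3 + \frac{1}{-1} = -3 - 1 = -4$)
$d{\left(1,-5 \right)} m + \left(4 - -5\right) 30 \cdot 40 = \left(-4\right) 111 + \left(4 - -5\right) 30 \cdot 40 = -444 + \left(4 + 5\right) 30 \cdot 40 = -444 + 9 \cdot 30 \cdot 40 = -444 + 270 \cdot 40 = -444 + 10800 = 10356$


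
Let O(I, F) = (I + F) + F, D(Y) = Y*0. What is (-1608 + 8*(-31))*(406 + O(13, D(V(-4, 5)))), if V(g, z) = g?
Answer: -777664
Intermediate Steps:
D(Y) = 0
O(I, F) = I + 2*F (O(I, F) = (F + I) + F = I + 2*F)
(-1608 + 8*(-31))*(406 + O(13, D(V(-4, 5)))) = (-1608 + 8*(-31))*(406 + (13 + 2*0)) = (-1608 - 248)*(406 + (13 + 0)) = -1856*(406 + 13) = -1856*419 = -777664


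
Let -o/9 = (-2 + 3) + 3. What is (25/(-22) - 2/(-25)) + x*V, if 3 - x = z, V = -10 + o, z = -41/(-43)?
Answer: -2251383/23650 ≈ -95.196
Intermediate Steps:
z = 41/43 (z = -41*(-1/43) = 41/43 ≈ 0.95349)
o = -36 (o = -9*((-2 + 3) + 3) = -9*(1 + 3) = -9*4 = -36)
V = -46 (V = -10 - 36 = -46)
x = 88/43 (x = 3 - 1*41/43 = 3 - 41/43 = 88/43 ≈ 2.0465)
(25/(-22) - 2/(-25)) + x*V = (25/(-22) - 2/(-25)) + (88/43)*(-46) = (25*(-1/22) - 2*(-1/25)) - 4048/43 = (-25/22 + 2/25) - 4048/43 = -581/550 - 4048/43 = -2251383/23650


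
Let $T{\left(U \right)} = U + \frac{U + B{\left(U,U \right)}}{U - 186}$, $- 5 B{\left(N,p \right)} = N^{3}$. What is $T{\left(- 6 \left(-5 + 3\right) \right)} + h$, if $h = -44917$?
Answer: $- \frac{6510947}{145} \approx -44903.0$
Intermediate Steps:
$B{\left(N,p \right)} = - \frac{N^{3}}{5}$
$T{\left(U \right)} = U + \frac{U - \frac{U^{3}}{5}}{-186 + U}$ ($T{\left(U \right)} = U + \frac{U - \frac{U^{3}}{5}}{U - 186} = U + \frac{U - \frac{U^{3}}{5}}{-186 + U}$)
$T{\left(- 6 \left(-5 + 3\right) \right)} + h = \frac{- 6 \left(-5 + 3\right) \left(-925 - \left(- 6 \left(-5 + 3\right)\right)^{2} + 5 \left(- 6 \left(-5 + 3\right)\right)\right)}{5 \left(-186 - 6 \left(-5 + 3\right)\right)} - 44917 = \frac{\left(-6\right) \left(-2\right) \left(-925 - \left(\left(-6\right) \left(-2\right)\right)^{2} + 5 \left(\left(-6\right) \left(-2\right)\right)\right)}{5 \left(-186 - -12\right)} - 44917 = \frac{1}{5} \cdot 12 \frac{1}{-186 + 12} \left(-925 - 12^{2} + 5 \cdot 12\right) - 44917 = \frac{1}{5} \cdot 12 \frac{1}{-174} \left(-925 - 144 + 60\right) - 44917 = \frac{1}{5} \cdot 12 \left(- \frac{1}{174}\right) \left(-925 - 144 + 60\right) - 44917 = \frac{1}{5} \cdot 12 \left(- \frac{1}{174}\right) \left(-1009\right) - 44917 = \frac{2018}{145} - 44917 = - \frac{6510947}{145}$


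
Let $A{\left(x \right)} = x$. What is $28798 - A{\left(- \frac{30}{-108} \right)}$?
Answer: $\frac{518359}{18} \approx 28798.0$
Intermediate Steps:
$28798 - A{\left(- \frac{30}{-108} \right)} = 28798 - - \frac{30}{-108} = 28798 - \left(-30\right) \left(- \frac{1}{108}\right) = 28798 - \frac{5}{18} = \frac{518359}{18}$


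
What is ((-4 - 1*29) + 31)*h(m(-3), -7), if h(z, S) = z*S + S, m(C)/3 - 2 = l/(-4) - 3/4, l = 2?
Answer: 91/2 ≈ 45.500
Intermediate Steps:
m(C) = 9/4 (m(C) = 6 + 3*(2/(-4) - 3/4) = 6 + 3*(2*(-1/4) - 3*1/4) = 6 + 3*(-1/2 - 3/4) = 6 + 3*(-5/4) = 6 - 15/4 = 9/4)
h(z, S) = S + S*z (h(z, S) = S*z + S = S + S*z)
((-4 - 1*29) + 31)*h(m(-3), -7) = ((-4 - 1*29) + 31)*(-7*(1 + 9/4)) = ((-4 - 29) + 31)*(-7*13/4) = (-33 + 31)*(-91/4) = -2*(-91/4) = 91/2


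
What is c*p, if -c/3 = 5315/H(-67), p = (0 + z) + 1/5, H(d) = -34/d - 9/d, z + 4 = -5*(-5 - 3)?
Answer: -38673003/43 ≈ -8.9937e+5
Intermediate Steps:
z = 36 (z = -4 - 5*(-5 - 3) = -4 - 5*(-8) = -4 + 40 = 36)
H(d) = -43/d
p = 181/5 (p = (0 + 36) + 1/5 = 36 + 1/5 = 181/5 ≈ 36.200)
c = -1068315/43 (c = -15945/((-43/(-67))) = -15945/((-43*(-1/67))) = -15945/43/67 = -15945*67/43 = -3*356105/43 = -1068315/43 ≈ -24845.)
c*p = -1068315/43*181/5 = -38673003/43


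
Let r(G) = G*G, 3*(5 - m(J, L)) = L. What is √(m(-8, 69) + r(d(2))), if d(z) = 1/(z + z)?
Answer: I*√287/4 ≈ 4.2353*I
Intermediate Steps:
d(z) = 1/(2*z)
m(J, L) = 5 - L/3
r(G) = G²
√(m(-8, 69) + r(d(2))) = √((5 - ⅓*69) + ((½)/2)²) = √((5 - 23) + ((½)*(½))²) = √(-18 + (¼)²) = √(-18 + 1/16) = √(-287/16) = I*√287/4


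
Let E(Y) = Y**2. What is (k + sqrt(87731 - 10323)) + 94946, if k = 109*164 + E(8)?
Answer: 112886 + 4*sqrt(4838) ≈ 1.1316e+5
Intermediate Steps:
k = 17940 (k = 109*164 + 8**2 = 17876 + 64 = 17940)
(k + sqrt(87731 - 10323)) + 94946 = (17940 + sqrt(87731 - 10323)) + 94946 = (17940 + sqrt(77408)) + 94946 = (17940 + 4*sqrt(4838)) + 94946 = 112886 + 4*sqrt(4838)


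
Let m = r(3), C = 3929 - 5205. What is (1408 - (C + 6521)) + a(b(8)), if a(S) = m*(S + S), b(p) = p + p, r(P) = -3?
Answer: -3933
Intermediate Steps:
C = -1276
m = -3
b(p) = 2*p
a(S) = -6*S (a(S) = -3*(S + S) = -6*S)
(1408 - (C + 6521)) + a(b(8)) = (1408 - (-1276 + 6521)) - 12*8 = (1408 - 1*5245) - 6*16 = (1408 - 5245) - 96 = -3837 - 96 = -3933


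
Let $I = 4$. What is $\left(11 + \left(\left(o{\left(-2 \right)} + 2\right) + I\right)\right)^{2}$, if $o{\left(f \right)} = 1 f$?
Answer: $225$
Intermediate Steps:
$o{\left(f \right)} = f$
$\left(11 + \left(\left(o{\left(-2 \right)} + 2\right) + I\right)\right)^{2} = \left(11 + \left(\left(-2 + 2\right) + 4\right)\right)^{2} = \left(11 + \left(0 + 4\right)\right)^{2} = \left(11 + 4\right)^{2} = 15^{2} = 225$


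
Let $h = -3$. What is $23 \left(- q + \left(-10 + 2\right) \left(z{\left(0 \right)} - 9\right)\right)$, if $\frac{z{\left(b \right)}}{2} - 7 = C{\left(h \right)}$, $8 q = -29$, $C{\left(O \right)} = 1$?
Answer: $- \frac{9637}{8} \approx -1204.6$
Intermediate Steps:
$q = - \frac{29}{8}$ ($q = \frac{1}{8} \left(-29\right) = - \frac{29}{8} \approx -3.625$)
$z{\left(b \right)} = 16$ ($z{\left(b \right)} = 14 + 2 \cdot 1 = 14 + 2 = 16$)
$23 \left(- q + \left(-10 + 2\right) \left(z{\left(0 \right)} - 9\right)\right) = 23 \left(\left(-1\right) \left(- \frac{29}{8}\right) + \left(-10 + 2\right) \left(16 - 9\right)\right) = 23 \left(\frac{29}{8} - 8 \left(16 - 9\right)\right) = 23 \left(\frac{29}{8} - 56\right) = 23 \left(- \frac{419}{8}\right) = - \frac{9637}{8}$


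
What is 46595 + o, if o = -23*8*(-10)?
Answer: 48435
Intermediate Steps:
o = 1840 (o = -184*(-10) = 1840)
46595 + o = 46595 + 1840 = 48435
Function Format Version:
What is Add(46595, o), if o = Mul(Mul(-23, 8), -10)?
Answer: 48435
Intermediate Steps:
o = 1840 (o = Mul(-184, -10) = 1840)
Add(46595, o) = Add(46595, 1840) = 48435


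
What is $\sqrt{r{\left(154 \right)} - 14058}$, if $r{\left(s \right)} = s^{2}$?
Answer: $\sqrt{9658} \approx 98.275$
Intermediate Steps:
$\sqrt{r{\left(154 \right)} - 14058} = \sqrt{154^{2} - 14058} = \sqrt{23716 - 14058} = \sqrt{9658}$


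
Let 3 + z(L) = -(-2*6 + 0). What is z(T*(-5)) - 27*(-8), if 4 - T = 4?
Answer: 225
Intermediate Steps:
T = 0 (T = 4 - 1*4 = 4 - 4 = 0)
z(L) = 9 (z(L) = -3 - (-2*6 + 0) = -3 - (-12 + 0) = -3 - 1*(-12) = -3 + 12 = 9)
z(T*(-5)) - 27*(-8) = 9 - 27*(-8) = 9 + 216 = 225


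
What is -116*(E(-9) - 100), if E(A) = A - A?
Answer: 11600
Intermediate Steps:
E(A) = 0
-116*(E(-9) - 100) = -116*(0 - 100) = -116*(-100) = 11600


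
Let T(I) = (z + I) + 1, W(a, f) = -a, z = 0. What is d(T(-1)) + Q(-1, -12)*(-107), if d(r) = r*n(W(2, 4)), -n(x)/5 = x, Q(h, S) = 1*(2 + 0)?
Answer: -214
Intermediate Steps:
Q(h, S) = 2 (Q(h, S) = 1*2 = 2)
n(x) = -5*x
T(I) = 1 + I (T(I) = (0 + I) + 1 = I + 1 = 1 + I)
d(r) = 10*r (d(r) = r*(-(-5)*2) = r*(-5*(-2)) = r*10 = 10*r)
d(T(-1)) + Q(-1, -12)*(-107) = 10*(1 - 1) + 2*(-107) = 10*0 - 214 = 0 - 214 = -214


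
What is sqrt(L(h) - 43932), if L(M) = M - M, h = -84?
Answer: 2*I*sqrt(10983) ≈ 209.6*I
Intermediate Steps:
L(M) = 0
sqrt(L(h) - 43932) = sqrt(0 - 43932) = sqrt(-43932) = 2*I*sqrt(10983)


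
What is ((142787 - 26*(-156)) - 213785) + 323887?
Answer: 256945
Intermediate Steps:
((142787 - 26*(-156)) - 213785) + 323887 = ((142787 - 1*(-4056)) - 213785) + 323887 = ((142787 + 4056) - 213785) + 323887 = (146843 - 213785) + 323887 = -66942 + 323887 = 256945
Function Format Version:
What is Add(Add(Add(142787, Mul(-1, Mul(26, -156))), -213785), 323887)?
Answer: 256945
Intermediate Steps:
Add(Add(Add(142787, Mul(-1, Mul(26, -156))), -213785), 323887) = Add(Add(Add(142787, Mul(-1, -4056)), -213785), 323887) = Add(Add(Add(142787, 4056), -213785), 323887) = Add(Add(146843, -213785), 323887) = Add(-66942, 323887) = 256945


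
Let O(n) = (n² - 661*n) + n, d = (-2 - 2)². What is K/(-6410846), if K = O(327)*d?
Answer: 871128/3205423 ≈ 0.27177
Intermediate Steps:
d = 16 (d = (-4)² = 16)
O(n) = n² - 660*n
K = -1742256 (K = (327*(-660 + 327))*16 = (327*(-333))*16 = -108891*16 = -1742256)
K/(-6410846) = -1742256/(-6410846) = -1742256*(-1/6410846) = 871128/3205423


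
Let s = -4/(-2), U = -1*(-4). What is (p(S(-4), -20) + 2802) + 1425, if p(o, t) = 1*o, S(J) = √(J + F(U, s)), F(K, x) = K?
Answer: 4227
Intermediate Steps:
U = 4
s = 2 (s = -4*(-½) = 2)
S(J) = √(4 + J) (S(J) = √(J + 4) = √(4 + J))
p(o, t) = o
(p(S(-4), -20) + 2802) + 1425 = (√(4 - 4) + 2802) + 1425 = (√0 + 2802) + 1425 = (0 + 2802) + 1425 = 2802 + 1425 = 4227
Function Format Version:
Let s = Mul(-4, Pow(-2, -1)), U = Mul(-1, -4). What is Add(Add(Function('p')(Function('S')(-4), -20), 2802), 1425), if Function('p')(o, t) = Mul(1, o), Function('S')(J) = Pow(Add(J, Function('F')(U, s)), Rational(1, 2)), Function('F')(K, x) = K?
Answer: 4227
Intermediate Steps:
U = 4
s = 2 (s = Mul(-4, Rational(-1, 2)) = 2)
Function('S')(J) = Pow(Add(4, J), Rational(1, 2)) (Function('S')(J) = Pow(Add(J, 4), Rational(1, 2)) = Pow(Add(4, J), Rational(1, 2)))
Function('p')(o, t) = o
Add(Add(Function('p')(Function('S')(-4), -20), 2802), 1425) = Add(Add(Pow(Add(4, -4), Rational(1, 2)), 2802), 1425) = Add(Add(Pow(0, Rational(1, 2)), 2802), 1425) = Add(Add(0, 2802), 1425) = Add(2802, 1425) = 4227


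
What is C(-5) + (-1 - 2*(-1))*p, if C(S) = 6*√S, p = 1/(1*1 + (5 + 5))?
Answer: 1/11 + 6*I*√5 ≈ 0.090909 + 13.416*I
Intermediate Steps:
p = 1/11 (p = 1/(1 + 10) = 1/11 ≈ 0.090909)
C(-5) + (-1 - 2*(-1))*p = 6*√(-5) + (-1 - 2*(-1))*(1/11) = 6*(I*√5) + (-1 + 2)*(1/11) = 6*I*√5 + 1*(1/11) = 6*I*√5 + 1/11 = 1/11 + 6*I*√5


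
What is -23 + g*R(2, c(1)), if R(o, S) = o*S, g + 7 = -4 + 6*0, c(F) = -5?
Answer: 87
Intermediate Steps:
g = -11 (g = -7 + (-4 + 6*0) = -7 + (-4 + 0) = -7 - 4 = -11)
R(o, S) = S*o
-23 + g*R(2, c(1)) = -23 - (-55)*2 = -23 - 11*(-10) = -23 + 110 = 87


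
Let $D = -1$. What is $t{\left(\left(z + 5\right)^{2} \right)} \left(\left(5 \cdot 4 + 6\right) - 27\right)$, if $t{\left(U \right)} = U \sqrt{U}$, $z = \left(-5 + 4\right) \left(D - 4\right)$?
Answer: $-1000$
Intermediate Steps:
$z = 5$ ($z = \left(-5 + 4\right) \left(-1 - 4\right) = \left(-1\right) \left(-5\right) = 5$)
$t{\left(U \right)} = U^{\frac{3}{2}}$
$t{\left(\left(z + 5\right)^{2} \right)} \left(\left(5 \cdot 4 + 6\right) - 27\right) = \left(\left(5 + 5\right)^{2}\right)^{\frac{3}{2}} \left(\left(5 \cdot 4 + 6\right) - 27\right) = \left(10^{2}\right)^{\frac{3}{2}} \left(\left(20 + 6\right) - 27\right) = 100^{\frac{3}{2}} \left(26 - 27\right) = 1000 \left(-1\right) = -1000$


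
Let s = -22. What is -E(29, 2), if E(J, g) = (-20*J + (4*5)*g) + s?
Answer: 562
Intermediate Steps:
E(J, g) = -22 - 20*J + 20*g (E(J, g) = (-20*J + (4*5)*g) - 22 = (-20*J + 20*g) - 22 = -22 - 20*J + 20*g)
-E(29, 2) = -(-22 - 20*29 + 20*2) = -(-22 - 580 + 40) = -1*(-562) = 562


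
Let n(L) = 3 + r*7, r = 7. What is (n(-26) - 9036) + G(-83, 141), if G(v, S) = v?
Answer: -9067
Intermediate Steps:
n(L) = 52 (n(L) = 3 + 7*7 = 3 + 49 = 52)
(n(-26) - 9036) + G(-83, 141) = (52 - 9036) - 83 = -8984 - 83 = -9067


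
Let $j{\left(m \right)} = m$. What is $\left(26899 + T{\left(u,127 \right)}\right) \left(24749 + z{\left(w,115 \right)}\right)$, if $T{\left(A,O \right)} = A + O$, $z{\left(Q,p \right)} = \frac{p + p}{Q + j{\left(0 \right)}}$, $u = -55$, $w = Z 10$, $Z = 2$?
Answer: $\frac{1335630891}{2} \approx 6.6782 \cdot 10^{8}$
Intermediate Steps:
$w = 20$ ($w = 2 \cdot 10 = 20$)
$z{\left(Q,p \right)} = \frac{2 p}{Q}$ ($z{\left(Q,p \right)} = \frac{p + p}{Q + 0} = \frac{2 p}{Q}$)
$\left(26899 + T{\left(u,127 \right)}\right) \left(24749 + z{\left(w,115 \right)}\right) = \left(26899 + \left(-55 + 127\right)\right) \left(24749 + 2 \cdot 115 \cdot \frac{1}{20}\right) = \left(26899 + 72\right) \left(24749 + 2 \cdot 115 \cdot \frac{1}{20}\right) = 26971 \left(24749 + \frac{23}{2}\right) = 26971 \cdot \frac{49521}{2} = \frac{1335630891}{2}$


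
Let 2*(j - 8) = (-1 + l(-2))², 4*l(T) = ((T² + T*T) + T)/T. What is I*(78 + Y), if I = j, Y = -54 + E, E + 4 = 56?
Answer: 5795/8 ≈ 724.38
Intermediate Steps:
E = 52 (E = -4 + 56 = 52)
l(T) = (T + 2*T²)/(4*T) (l(T) = (((T² + T*T) + T)/T)/4 = (((T² + T²) + T)/T)/4 = ((2*T² + T)/T)/4 = ((T + 2*T²)/T)/4 = (T + 2*T²)/(4*T))
Y = -2 (Y = -54 + 52 = -2)
j = 305/32 (j = 8 + (-1 + (¼ + (½)*(-2)))²/2 = 8 + (-1 + (¼ - 1))²/2 = 8 + (-1 - ¾)²/2 = 8 + (-7/4)²/2 = 8 + (½)*(49/16) = 8 + 49/32 = 305/32 ≈ 9.5313)
I = 305/32 ≈ 9.5313
I*(78 + Y) = 305*(78 - 2)/32 = (305/32)*76 = 5795/8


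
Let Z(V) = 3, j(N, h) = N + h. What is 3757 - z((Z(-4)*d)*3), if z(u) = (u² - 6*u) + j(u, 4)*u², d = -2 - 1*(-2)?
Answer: 3757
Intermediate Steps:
d = 0 (d = -2 + 2 = 0)
z(u) = u² - 6*u + u²*(4 + u) (z(u) = (u² - 6*u) + (u + 4)*u² = (u² - 6*u) + (4 + u)*u² = (u² - 6*u) + u²*(4 + u) = u² - 6*u + u²*(4 + u))
3757 - z((Z(-4)*d)*3) = 3757 - (3*0)*3*(-6 + (3*0)*3 + ((3*0)*3)*(4 + (3*0)*3)) = 3757 - 0*3*(-6 + 0*3 + (0*3)*(4 + 0*3)) = 3757 - 0*(-6 + 0 + 0*(4 + 0)) = 3757 - 0*(-6 + 0 + 0*4) = 3757 - 0*(-6 + 0 + 0) = 3757 - 0*(-6) = 3757 - 1*0 = 3757 + 0 = 3757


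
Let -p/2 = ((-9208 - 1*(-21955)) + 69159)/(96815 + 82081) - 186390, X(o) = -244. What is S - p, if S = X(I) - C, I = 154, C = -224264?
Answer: -2217700429/14908 ≈ -1.4876e+5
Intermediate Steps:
S = 224020 (S = -244 - 1*(-224264) = -244 + 224264 = 224020)
p = 5557390589/14908 (p = -2*(((-9208 - 1*(-21955)) + 69159)/(96815 + 82081) - 186390) = -2*(((-9208 + 21955) + 69159)/178896 - 186390) = -2*((12747 + 69159)*(1/178896) - 186390) = -2*(81906*(1/178896) - 186390) = -2*(13651/29816 - 186390) = -2*(-5557390589/29816) = 5557390589/14908 ≈ 3.7278e+5)
S - p = 224020 - 1*5557390589/14908 = 224020 - 5557390589/14908 = -2217700429/14908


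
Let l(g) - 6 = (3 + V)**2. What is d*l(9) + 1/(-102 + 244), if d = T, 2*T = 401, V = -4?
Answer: 99649/71 ≈ 1403.5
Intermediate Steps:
T = 401/2 (T = (1/2)*401 = 401/2 ≈ 200.50)
d = 401/2 ≈ 200.50
l(g) = 7 (l(g) = 6 + (3 - 4)**2 = 6 + (-1)**2 = 6 + 1 = 7)
d*l(9) + 1/(-102 + 244) = (401/2)*7 + 1/(-102 + 244) = 2807/2 + 1/142 = 99649/71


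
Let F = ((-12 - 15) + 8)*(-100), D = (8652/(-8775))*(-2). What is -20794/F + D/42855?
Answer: -52130702711/4763333250 ≈ -10.944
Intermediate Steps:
D = 5768/2925 (D = (8652*(-1/8775))*(-2) = -2884/2925*(-2) = 5768/2925 ≈ 1.9720)
F = 1900 (F = (-27 + 8)*(-100) = -19*(-100) = 1900)
-20794/F + D/42855 = -20794/1900 + (5768/2925)/42855 = -20794*1/1900 + (5768/2925)*(1/42855) = -10397/950 + 5768/125350875 = -52130702711/4763333250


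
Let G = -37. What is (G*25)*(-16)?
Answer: 14800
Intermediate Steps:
(G*25)*(-16) = -37*25*(-16) = -925*(-16) = 14800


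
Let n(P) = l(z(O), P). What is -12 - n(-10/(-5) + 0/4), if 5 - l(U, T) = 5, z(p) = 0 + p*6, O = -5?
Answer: -12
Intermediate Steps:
z(p) = 6*p (z(p) = 0 + 6*p = 6*p)
l(U, T) = 0 (l(U, T) = 5 - 1*5 = 5 - 5 = 0)
n(P) = 0
-12 - n(-10/(-5) + 0/4) = -12 - 1*0 = -12 + 0 = -12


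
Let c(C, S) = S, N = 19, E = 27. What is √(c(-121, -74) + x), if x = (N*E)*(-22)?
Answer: 4*I*√710 ≈ 106.58*I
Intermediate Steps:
x = -11286 (x = (19*27)*(-22) = 513*(-22) = -11286)
√(c(-121, -74) + x) = √(-74 - 11286) = √(-11360) = 4*I*√710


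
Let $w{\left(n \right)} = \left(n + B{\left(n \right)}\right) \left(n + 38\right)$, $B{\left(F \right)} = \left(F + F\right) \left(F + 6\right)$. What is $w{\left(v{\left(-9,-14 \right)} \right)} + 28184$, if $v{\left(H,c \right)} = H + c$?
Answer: $39569$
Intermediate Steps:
$B{\left(F \right)} = 2 F \left(6 + F\right)$
$w{\left(n \right)} = \left(38 + n\right) \left(n + 2 n \left(6 + n\right)\right)$ ($w{\left(n \right)} = \left(n + 2 n \left(6 + n\right)\right) \left(n + 38\right) = \left(n + 2 n \left(6 + n\right)\right) \left(38 + n\right) = \left(38 + n\right) \left(n + 2 n \left(6 + n\right)\right)$)
$w{\left(v{\left(-9,-14 \right)} \right)} + 28184 = \left(-9 - 14\right) \left(494 + 2 \left(-9 - 14\right)^{2} + 89 \left(-9 - 14\right)\right) + 28184 = - 23 \left(494 + 2 \left(-23\right)^{2} + 89 \left(-23\right)\right) + 28184 = - 23 \left(494 + 2 \cdot 529 - 2047\right) + 28184 = - 23 \left(494 + 1058 - 2047\right) + 28184 = \left(-23\right) \left(-495\right) + 28184 = 11385 + 28184 = 39569$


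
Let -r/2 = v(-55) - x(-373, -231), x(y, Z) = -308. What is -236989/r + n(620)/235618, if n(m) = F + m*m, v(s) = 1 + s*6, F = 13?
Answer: -13955682214/2473989 ≈ -5641.0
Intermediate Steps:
v(s) = 1 + 6*s
n(m) = 13 + m**2 (n(m) = 13 + m*m = 13 + m**2)
r = 42 (r = -2*((1 + 6*(-55)) - 1*(-308)) = -2*((1 - 330) + 308) = -2*(-329 + 308) = -2*(-21) = 42)
-236989/r + n(620)/235618 = -236989/42 + (13 + 620**2)/235618 = -236989*1/42 + (13 + 384400)*(1/235618) = -236989/42 + 384413*(1/235618) = -236989/42 + 384413/235618 = -13955682214/2473989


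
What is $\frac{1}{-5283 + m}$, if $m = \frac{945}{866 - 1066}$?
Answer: $- \frac{40}{211509} \approx -0.00018912$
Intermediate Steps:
$m = - \frac{189}{40}$ ($m = \frac{945}{866 - 1066} = \frac{945}{-200} = 945 \left(- \frac{1}{200}\right) = - \frac{189}{40} \approx -4.725$)
$\frac{1}{-5283 + m} = \frac{1}{-5283 - \frac{189}{40}} = \frac{1}{- \frac{211509}{40}} = - \frac{40}{211509}$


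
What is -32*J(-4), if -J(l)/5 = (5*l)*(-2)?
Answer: 6400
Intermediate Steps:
J(l) = 50*l (J(l) = -5*5*l*(-2) = -(-50)*l = 50*l)
-32*J(-4) = -1600*(-4) = -32*(-200) = 6400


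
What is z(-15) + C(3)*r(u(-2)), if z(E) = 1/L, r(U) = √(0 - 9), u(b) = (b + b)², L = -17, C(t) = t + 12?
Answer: -1/17 + 45*I ≈ -0.058824 + 45.0*I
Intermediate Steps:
C(t) = 12 + t
u(b) = 4*b² (u(b) = (2*b)² = 4*b²)
r(U) = 3*I (r(U) = √(-9) = 3*I)
z(E) = -1/17 (z(E) = 1/(-17) = -1/17)
z(-15) + C(3)*r(u(-2)) = -1/17 + (12 + 3)*(3*I) = -1/17 + 15*(3*I) = -1/17 + 45*I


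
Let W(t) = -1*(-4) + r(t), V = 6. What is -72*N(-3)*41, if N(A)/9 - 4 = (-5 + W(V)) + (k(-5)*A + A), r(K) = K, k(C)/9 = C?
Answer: -3746088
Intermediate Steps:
k(C) = 9*C
W(t) = 4 + t (W(t) = -1*(-4) + t = 4 + t)
N(A) = 81 - 396*A (N(A) = 36 + 9*((-5 + (4 + 6)) + ((9*(-5))*A + A)) = 36 + 9*((-5 + 10) + (-45*A + A)) = 36 + 9*(5 - 44*A) = 36 + (45 - 396*A) = 81 - 396*A)
-72*N(-3)*41 = -72*(81 - 396*(-3))*41 = -72*(81 + 1188)*41 = -72*1269*41 = -91368*41 = -3746088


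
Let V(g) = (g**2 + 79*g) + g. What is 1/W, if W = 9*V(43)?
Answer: 1/47601 ≈ 2.1008e-5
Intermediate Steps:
V(g) = g**2 + 80*g
W = 47601 (W = 9*(43*(80 + 43)) = 9*(43*123) = 9*5289 = 47601)
1/W = 1/47601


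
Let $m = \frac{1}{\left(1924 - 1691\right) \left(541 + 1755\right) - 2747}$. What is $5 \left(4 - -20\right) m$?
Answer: $\frac{40}{177407} \approx 0.00022547$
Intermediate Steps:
$m = \frac{1}{532221}$ ($m = \frac{1}{233 \cdot 2296 - 2747} = \frac{1}{534968 - 2747} = \frac{1}{532221} \approx 1.8789 \cdot 10^{-6}$)
$5 \left(4 - -20\right) m = 5 \left(4 - -20\right) \frac{1}{532221} = 5 \left(4 + 20\right) \frac{1}{532221} = 5 \cdot 24 \cdot \frac{1}{532221} = 120 \cdot \frac{1}{532221} = \frac{40}{177407}$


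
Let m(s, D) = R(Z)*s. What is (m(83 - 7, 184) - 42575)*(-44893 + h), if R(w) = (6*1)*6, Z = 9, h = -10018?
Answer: 2187599329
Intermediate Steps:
R(w) = 36 (R(w) = 6*6 = 36)
m(s, D) = 36*s
(m(83 - 7, 184) - 42575)*(-44893 + h) = (36*(83 - 7) - 42575)*(-44893 - 10018) = (36*76 - 42575)*(-54911) = (2736 - 42575)*(-54911) = -39839*(-54911) = 2187599329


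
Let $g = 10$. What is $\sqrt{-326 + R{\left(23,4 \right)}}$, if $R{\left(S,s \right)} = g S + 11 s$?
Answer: $2 i \sqrt{13} \approx 7.2111 i$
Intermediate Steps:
$R{\left(S,s \right)} = 10 S + 11 s$
$\sqrt{-326 + R{\left(23,4 \right)}} = \sqrt{-326 + \left(10 \cdot 23 + 11 \cdot 4\right)} = \sqrt{-326 + \left(230 + 44\right)} = \sqrt{-326 + 274} = \sqrt{-52} = 2 i \sqrt{13}$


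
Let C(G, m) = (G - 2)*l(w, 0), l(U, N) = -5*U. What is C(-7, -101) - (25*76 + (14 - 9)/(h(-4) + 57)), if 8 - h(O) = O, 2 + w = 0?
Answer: -137315/69 ≈ -1990.1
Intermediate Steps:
w = -2 (w = -2 + 0 = -2)
h(O) = 8 - O
C(G, m) = -20 + 10*G (C(G, m) = (G - 2)*(-5*(-2)) = (-2 + G)*10 = -20 + 10*G)
C(-7, -101) - (25*76 + (14 - 9)/(h(-4) + 57)) = (-20 + 10*(-7)) - (25*76 + (14 - 9)/((8 - 1*(-4)) + 57)) = (-20 - 70) - (1900 + 5/((8 + 4) + 57)) = -90 - (1900 + 5/(12 + 57)) = -90 - (1900 + 5/69) = -90 - 1*131105/69 = -90 - 131105/69 = -137315/69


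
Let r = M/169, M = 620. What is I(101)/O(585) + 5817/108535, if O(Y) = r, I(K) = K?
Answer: 53034013/1922620 ≈ 27.584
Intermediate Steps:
r = 620/169 ≈ 3.6686
O(Y) = 620/169
I(101)/O(585) + 5817/108535 = 101/(620/169) + 5817/108535 = 101*(169/620) + 5817*(1/108535) = 17069/620 + 831/15505 = 53034013/1922620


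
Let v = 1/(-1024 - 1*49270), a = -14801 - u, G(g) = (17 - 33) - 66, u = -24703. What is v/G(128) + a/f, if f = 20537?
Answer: 40836937953/84696805996 ≈ 0.48215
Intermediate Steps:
G(g) = -82 (G(g) = -16 - 66 = -82)
a = 9902 (a = -14801 - 1*(-24703) = -14801 + 24703 = 9902)
v = -1/50294 (v = 1/(-1024 - 49270) = 1/(-50294) = -1/50294 ≈ -1.9883e-5)
v/G(128) + a/f = -1/50294/(-82) + 9902/20537 = -1/50294*(-1/82) + 9902*(1/20537) = 1/4124108 + 9902/20537 = 40836937953/84696805996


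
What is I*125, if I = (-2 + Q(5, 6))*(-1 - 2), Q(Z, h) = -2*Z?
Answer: 4500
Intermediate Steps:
I = 36 (I = (-2 - 2*5)*(-1 - 2) = (-2 - 10)*(-3) = -12*(-3) = 36)
I*125 = 36*125 = 4500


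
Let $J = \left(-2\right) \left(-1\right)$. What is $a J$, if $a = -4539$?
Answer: $-9078$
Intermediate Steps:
$J = 2$
$a J = \left(-4539\right) 2 = -9078$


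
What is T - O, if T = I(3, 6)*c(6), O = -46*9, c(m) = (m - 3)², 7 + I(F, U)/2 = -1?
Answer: 270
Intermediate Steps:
I(F, U) = -16 (I(F, U) = -14 + 2*(-1) = -14 - 2 = -16)
c(m) = (-3 + m)²
O = -414 (O = -1*414 = -414)
T = -144 (T = -16*(-3 + 6)² = -16*3² = -16*9 = -144)
T - O = -144 - 1*(-414) = -144 + 414 = 270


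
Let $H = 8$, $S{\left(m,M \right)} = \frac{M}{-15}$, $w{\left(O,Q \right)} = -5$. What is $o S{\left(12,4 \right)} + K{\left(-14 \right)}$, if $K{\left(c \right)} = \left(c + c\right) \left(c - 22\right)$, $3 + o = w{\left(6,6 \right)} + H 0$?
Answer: $\frac{15152}{15} \approx 1010.1$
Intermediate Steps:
$S{\left(m,M \right)} = - \frac{M}{15}$ ($S{\left(m,M \right)} = M \left(- \frac{1}{15}\right) = - \frac{M}{15}$)
$o = -8$ ($o = -3 + \left(-5 + 8 \cdot 0\right) = -3 + \left(-5 + 0\right) = -3 - 5 = -8$)
$K{\left(c \right)} = 2 c \left(-22 + c\right)$
$o S{\left(12,4 \right)} + K{\left(-14 \right)} = - 8 \left(\left(- \frac{1}{15}\right) 4\right) + 2 \left(-14\right) \left(-22 - 14\right) = \left(-8\right) \left(- \frac{4}{15}\right) + 2 \left(-14\right) \left(-36\right) = \frac{32}{15} + 1008 = \frac{15152}{15}$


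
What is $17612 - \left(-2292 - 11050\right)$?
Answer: $30954$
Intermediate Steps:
$17612 - \left(-2292 - 11050\right) = 17612 - -13342 = 17612 + 13342 = 30954$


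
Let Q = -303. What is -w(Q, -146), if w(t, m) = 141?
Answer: -141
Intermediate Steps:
-w(Q, -146) = -1*141 = -141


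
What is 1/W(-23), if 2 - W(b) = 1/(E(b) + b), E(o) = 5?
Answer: 18/37 ≈ 0.48649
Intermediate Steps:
W(b) = 2 - 1/(5 + b)
1/W(-23) = 1/((9 + 2*(-23))/(5 - 23)) = 1/((9 - 46)/(-18)) = 1/(-1/18*(-37)) = 1/(37/18) = 18/37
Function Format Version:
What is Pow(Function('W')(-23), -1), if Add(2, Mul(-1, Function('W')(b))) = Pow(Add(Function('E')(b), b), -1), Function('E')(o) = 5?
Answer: Rational(18, 37) ≈ 0.48649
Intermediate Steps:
Function('W')(b) = Add(2, Mul(-1, Pow(Add(5, b), -1)))
Pow(Function('W')(-23), -1) = Pow(Mul(Pow(Add(5, -23), -1), Add(9, Mul(2, -23))), -1) = Pow(Mul(Pow(-18, -1), Add(9, -46)), -1) = Pow(Mul(Rational(-1, 18), -37), -1) = Pow(Rational(37, 18), -1) = Rational(18, 37)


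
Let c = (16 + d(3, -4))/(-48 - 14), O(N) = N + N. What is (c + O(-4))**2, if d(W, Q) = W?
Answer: 265225/3844 ≈ 68.997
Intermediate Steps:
O(N) = 2*N
c = -19/62 (c = (16 + 3)/(-48 - 14) = 19/(-62) = 19*(-1/62) = -19/62 ≈ -0.30645)
(c + O(-4))**2 = (-19/62 + 2*(-4))**2 = (-19/62 - 8)**2 = (-515/62)**2 = 265225/3844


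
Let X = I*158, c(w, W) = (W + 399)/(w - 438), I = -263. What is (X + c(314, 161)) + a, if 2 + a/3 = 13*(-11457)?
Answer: -15140013/31 ≈ -4.8839e+5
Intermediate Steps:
c(w, W) = (399 + W)/(-438 + w)
a = -446829 (a = -6 + 3*(13*(-11457)) = -6 + 3*(-148941) = -6 - 446823 = -446829)
X = -41554 (X = -263*158 = -41554)
(X + c(314, 161)) + a = (-41554 + (399 + 161)/(-438 + 314)) - 446829 = (-41554 + 560/(-124)) - 446829 = (-41554 - 1/124*560) - 446829 = (-41554 - 140/31) - 446829 = -1288314/31 - 446829 = -15140013/31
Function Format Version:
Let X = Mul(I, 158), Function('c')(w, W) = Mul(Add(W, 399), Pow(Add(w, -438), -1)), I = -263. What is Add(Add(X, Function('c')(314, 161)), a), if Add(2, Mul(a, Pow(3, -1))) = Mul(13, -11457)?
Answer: Rational(-15140013, 31) ≈ -4.8839e+5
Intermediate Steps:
Function('c')(w, W) = Mul(Pow(Add(-438, w), -1), Add(399, W)) (Function('c')(w, W) = Mul(Add(399, W), Pow(Add(-438, w), -1)) = Mul(Pow(Add(-438, w), -1), Add(399, W)))
a = -446829 (a = Add(-6, Mul(3, Mul(13, -11457))) = Add(-6, Mul(3, -148941)) = Add(-6, -446823) = -446829)
X = -41554 (X = Mul(-263, 158) = -41554)
Add(Add(X, Function('c')(314, 161)), a) = Add(Add(-41554, Mul(Pow(Add(-438, 314), -1), Add(399, 161))), -446829) = Add(Add(-41554, Mul(Pow(-124, -1), 560)), -446829) = Add(Add(-41554, Mul(Rational(-1, 124), 560)), -446829) = Add(Add(-41554, Rational(-140, 31)), -446829) = Add(Rational(-1288314, 31), -446829) = Rational(-15140013, 31)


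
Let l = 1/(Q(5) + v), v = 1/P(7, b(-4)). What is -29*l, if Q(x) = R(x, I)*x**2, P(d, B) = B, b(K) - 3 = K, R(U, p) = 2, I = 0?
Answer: -29/49 ≈ -0.59184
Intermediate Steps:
b(K) = 3 + K
Q(x) = 2*x**2
v = -1 (v = 1/(3 - 4) = 1/(-1) = -1)
l = 1/49 (l = 1/(2*5**2 - 1) = 1/(2*25 - 1) = 1/(50 - 1) = 1/49 ≈ 0.020408)
-29*l = -29*1/49 = -29/49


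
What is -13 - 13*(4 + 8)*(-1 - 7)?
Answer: 1235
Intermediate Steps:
-13 - 13*(4 + 8)*(-1 - 7) = -13 - 156*(-8) = -13 - 13*(-96) = -13 + 1248 = 1235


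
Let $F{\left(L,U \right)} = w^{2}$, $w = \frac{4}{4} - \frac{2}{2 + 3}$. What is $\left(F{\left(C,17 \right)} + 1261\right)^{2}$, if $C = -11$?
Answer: $\frac{994393156}{625} \approx 1.591 \cdot 10^{6}$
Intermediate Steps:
$w = \frac{3}{5}$ ($w = 4 \cdot \frac{1}{4} - \frac{2}{5} = 1 - \frac{2}{5} = \frac{3}{5} \approx 0.6$)
$F{\left(L,U \right)} = \frac{9}{25}$ ($F{\left(L,U \right)} = \left(\frac{3}{5}\right)^{2} = \frac{9}{25}$)
$\left(F{\left(C,17 \right)} + 1261\right)^{2} = \left(\frac{9}{25} + 1261\right)^{2} = \left(\frac{31534}{25}\right)^{2} = \frac{994393156}{625}$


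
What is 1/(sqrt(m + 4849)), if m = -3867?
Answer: sqrt(982)/982 ≈ 0.031911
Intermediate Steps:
1/(sqrt(m + 4849)) = 1/(sqrt(-3867 + 4849)) = 1/(sqrt(982)) = sqrt(982)/982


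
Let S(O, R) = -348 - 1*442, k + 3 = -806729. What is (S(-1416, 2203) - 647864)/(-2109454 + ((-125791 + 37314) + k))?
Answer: 648654/3004663 ≈ 0.21588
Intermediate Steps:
k = -806732 (k = -3 - 806729 = -806732)
S(O, R) = -790 (S(O, R) = -348 - 442 = -790)
(S(-1416, 2203) - 647864)/(-2109454 + ((-125791 + 37314) + k)) = (-790 - 647864)/(-2109454 + ((-125791 + 37314) - 806732)) = -648654/(-2109454 + (-88477 - 806732)) = -648654/(-2109454 - 895209) = -648654/(-3004663) = -648654*(-1/3004663) = 648654/3004663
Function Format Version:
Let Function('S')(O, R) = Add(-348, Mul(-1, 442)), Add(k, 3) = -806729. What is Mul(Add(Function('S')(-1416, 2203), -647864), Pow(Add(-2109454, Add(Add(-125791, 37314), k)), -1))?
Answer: Rational(648654, 3004663) ≈ 0.21588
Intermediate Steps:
k = -806732 (k = Add(-3, -806729) = -806732)
Function('S')(O, R) = -790 (Function('S')(O, R) = Add(-348, -442) = -790)
Mul(Add(Function('S')(-1416, 2203), -647864), Pow(Add(-2109454, Add(Add(-125791, 37314), k)), -1)) = Mul(Add(-790, -647864), Pow(Add(-2109454, Add(Add(-125791, 37314), -806732)), -1)) = Mul(-648654, Pow(Add(-2109454, Add(-88477, -806732)), -1)) = Mul(-648654, Pow(Add(-2109454, -895209), -1)) = Mul(-648654, Pow(-3004663, -1)) = Mul(-648654, Rational(-1, 3004663)) = Rational(648654, 3004663)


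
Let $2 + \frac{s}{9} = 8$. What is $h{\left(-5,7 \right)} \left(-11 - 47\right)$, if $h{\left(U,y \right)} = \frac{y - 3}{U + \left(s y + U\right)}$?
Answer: $- \frac{29}{46} \approx -0.63043$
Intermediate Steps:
$s = 54$ ($s = -18 + 9 \cdot 8 = -18 + 72 = 54$)
$h{\left(U,y \right)} = \frac{-3 + y}{2 U + 54 y}$ ($h{\left(U,y \right)} = \frac{y - 3}{U + \left(54 y + U\right)} = \frac{-3 + y}{U + \left(U + 54 y\right)} = \frac{-3 + y}{2 U + 54 y}$)
$h{\left(-5,7 \right)} \left(-11 - 47\right) = \frac{-3 + 7}{2 \left(-5 + 27 \cdot 7\right)} \left(-11 - 47\right) = \frac{1}{2} \frac{1}{-5 + 189} \cdot 4 \left(-58\right) = \frac{1}{2} \cdot \frac{1}{184} \cdot 4 \left(-58\right) = \frac{1}{92} \left(-58\right) = - \frac{29}{46}$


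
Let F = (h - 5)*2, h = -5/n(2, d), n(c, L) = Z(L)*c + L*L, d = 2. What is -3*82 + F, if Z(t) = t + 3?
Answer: -1797/7 ≈ -256.71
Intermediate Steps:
Z(t) = 3 + t
n(c, L) = L² + c*(3 + L) (n(c, L) = (3 + L)*c + L*L = c*(3 + L) + L² = L² + c*(3 + L))
h = -5/14 (h = -5/(2² + 2*(3 + 2)) = -5/(4 + 2*5) = -5/(4 + 10) = -5/14 ≈ -0.35714)
F = -75/7 (F = (-5/14 - 5)*2 = -75/14*2 = -75/7 ≈ -10.714)
-3*82 + F = -3*82 - 75/7 = -246 - 75/7 = -1797/7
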